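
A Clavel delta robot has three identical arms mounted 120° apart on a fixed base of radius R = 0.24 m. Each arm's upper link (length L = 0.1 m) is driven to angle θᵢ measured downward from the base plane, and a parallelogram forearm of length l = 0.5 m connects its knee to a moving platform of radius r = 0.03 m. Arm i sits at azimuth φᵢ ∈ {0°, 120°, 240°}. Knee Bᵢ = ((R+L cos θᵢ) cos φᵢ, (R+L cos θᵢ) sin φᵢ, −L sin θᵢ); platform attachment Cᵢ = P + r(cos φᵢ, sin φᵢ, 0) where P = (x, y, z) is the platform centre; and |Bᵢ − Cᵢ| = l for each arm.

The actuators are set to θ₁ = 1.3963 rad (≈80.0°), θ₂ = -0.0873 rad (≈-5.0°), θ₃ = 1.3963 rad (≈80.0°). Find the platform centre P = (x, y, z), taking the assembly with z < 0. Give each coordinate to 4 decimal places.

(-0.0797, 0.1380, -0.4682)

arm 1 at φ=0.0°: ρ1 = 0.2274;  centre 1 = (0.2274, 0.0000, -0.0985)
arm 2 at φ=120.0°: ρ2 = 0.3096;  centre 2 = (-0.1548, 0.2681, 0.0087)
centre 3 = (0.2274·cos240.0°, 0.2274·sin240.0°, -0.0985) = (-0.1137, -0.1969, -0.0985)
eliminate P² terms by subtracting sphere 1 from 2 and 3
[-0.7643 0.5363 0.2144]·P = 0.0345;  [-0.6821 -0.3938 0.0000]·P = 0.0000
det = 0.6668;  x = -0.0204+0.1266z,  y = 0.0353+-0.2193z
into |P−centre ₁|² = l²: 1.0641z² + 0.1187z + -0.1777 = 0;  Δ = 0.7703;  z = -0.4682 or 0.3566 → z<0 root = -0.4682
x = -0.0797, y = 0.1380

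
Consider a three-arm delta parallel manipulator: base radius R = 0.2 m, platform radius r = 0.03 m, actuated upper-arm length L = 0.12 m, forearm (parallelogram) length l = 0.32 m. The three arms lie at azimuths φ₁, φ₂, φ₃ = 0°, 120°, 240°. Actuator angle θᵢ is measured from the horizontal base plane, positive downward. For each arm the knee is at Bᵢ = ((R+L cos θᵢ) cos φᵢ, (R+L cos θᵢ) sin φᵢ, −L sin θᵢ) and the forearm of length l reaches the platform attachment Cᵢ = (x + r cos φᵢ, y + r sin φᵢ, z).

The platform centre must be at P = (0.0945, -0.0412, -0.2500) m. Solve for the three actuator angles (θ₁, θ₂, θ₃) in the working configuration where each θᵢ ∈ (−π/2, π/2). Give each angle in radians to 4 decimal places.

θ₁ = 0.0003, θ₂ = 1.3087, θ₃ = 0.8728

rotate P by −φ1: (0.0945, -0.0412, -0.2500)
  e−x'=0.0755;  (l²−L²−(e−x')²−y'²−z²)/2L = 0.0754
  θ1 = atan2(B,A) + arccos(C/0.2612) = 0.0003
φ2=120.0° → target in arm frame (-0.0829, -0.0612)
  A cos θ + B sin θ = C:  0.2529·cos θ + -0.2500·sin θ = -0.1759
  θ2 = atan2(B,A) + arccos(C/0.3556) = 1.3087
arm 3 (φ=240.0°): x'=-0.0116, y'=0.1024
  e−x'=0.1816;  (l²−L²−(e−x')²−y'²−z²)/2L = -0.0748
  θ3 = atan2(B,A) + arccos(C/0.3090) = 0.8728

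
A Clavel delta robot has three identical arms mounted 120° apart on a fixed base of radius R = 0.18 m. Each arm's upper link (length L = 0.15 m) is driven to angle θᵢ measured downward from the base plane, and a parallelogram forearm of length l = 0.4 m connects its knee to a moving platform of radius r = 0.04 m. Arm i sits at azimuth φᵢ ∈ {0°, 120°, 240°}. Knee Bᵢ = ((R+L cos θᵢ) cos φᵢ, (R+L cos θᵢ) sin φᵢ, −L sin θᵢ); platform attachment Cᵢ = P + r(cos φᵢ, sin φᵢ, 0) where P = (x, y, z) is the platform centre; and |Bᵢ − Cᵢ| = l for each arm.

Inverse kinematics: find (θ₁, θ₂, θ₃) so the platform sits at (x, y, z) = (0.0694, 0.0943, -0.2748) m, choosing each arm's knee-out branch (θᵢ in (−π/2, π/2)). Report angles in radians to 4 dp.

rotate P by −φ1: (0.0694, 0.0943, -0.2748)
  A cos θ + B sin θ = C:  0.0706·cos θ + -0.2748·sin θ = 0.1604
  √(A²+B²)=0.2837;  θ1 = -1.3193+0.9701 ≈ -0.3492
φ2=120.0° → target in arm frame (0.0470, -0.1073)
  A=0.0930, B=-0.2748, C=(l²−L²−A²−y'²−z²)/(2L)=0.1394
  γ=atan2(-0.2748,0.0930)=-1.2444;  ψ=arccos(0.4806)=1.0695;  θ2=γ+ψ≈-0.1749
rotate P by −φ3: (-0.1164, 0.0130, -0.2748)
  A cos θ + B sin θ = C:  0.2564·cos θ + -0.2748·sin θ = -0.0130
  √(A²+B²)=0.3758;  θ3 = -0.8201+1.6055 ≈ 0.7854

θ₁ = -0.3492, θ₂ = -0.1749, θ₃ = 0.7854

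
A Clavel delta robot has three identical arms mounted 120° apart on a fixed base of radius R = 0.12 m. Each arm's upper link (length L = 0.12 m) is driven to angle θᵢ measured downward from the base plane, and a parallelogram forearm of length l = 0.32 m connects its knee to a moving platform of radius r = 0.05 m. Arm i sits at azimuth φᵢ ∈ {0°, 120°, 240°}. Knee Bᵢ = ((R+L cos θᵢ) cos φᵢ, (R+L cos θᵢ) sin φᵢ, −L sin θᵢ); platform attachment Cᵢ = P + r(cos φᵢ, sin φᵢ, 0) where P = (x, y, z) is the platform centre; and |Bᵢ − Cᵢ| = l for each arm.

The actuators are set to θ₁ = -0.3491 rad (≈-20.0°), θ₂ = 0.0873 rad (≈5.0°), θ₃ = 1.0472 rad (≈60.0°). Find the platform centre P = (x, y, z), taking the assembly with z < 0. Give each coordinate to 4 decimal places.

(0.1106, 0.1114, -0.2501)

φ1=0.0°: virtual centre (0.1828, 0.0000, 0.0410), radius l
S2 = (0.1895·cos120.0°, 0.1895·sin120.0°, -0.0105) = (-0.0948, 0.1641, -0.0105)
arm 3 at φ=240.0°: ρ3 = 0.1300;  S3 = (-0.0650, -0.1126, -0.1039)
eliminate P² terms by subtracting sphere 1 from 2 and 3
linear system: -0.5551x+0.3283y = 0.0009−-0.1030z; -0.4955x+-0.2252y = -0.0074−-0.2899z
det = 0.2877;  x = 0.0077+-0.4115z,  y = 0.0159+-0.3820z
into |P−S₁|² = l²: 1.3153z² + 0.0499z + -0.0698 = 0;  Δ = 0.3698;  z = -0.2501 or 0.2122 → z<0 root = -0.2501
x = 0.1106, y = 0.1114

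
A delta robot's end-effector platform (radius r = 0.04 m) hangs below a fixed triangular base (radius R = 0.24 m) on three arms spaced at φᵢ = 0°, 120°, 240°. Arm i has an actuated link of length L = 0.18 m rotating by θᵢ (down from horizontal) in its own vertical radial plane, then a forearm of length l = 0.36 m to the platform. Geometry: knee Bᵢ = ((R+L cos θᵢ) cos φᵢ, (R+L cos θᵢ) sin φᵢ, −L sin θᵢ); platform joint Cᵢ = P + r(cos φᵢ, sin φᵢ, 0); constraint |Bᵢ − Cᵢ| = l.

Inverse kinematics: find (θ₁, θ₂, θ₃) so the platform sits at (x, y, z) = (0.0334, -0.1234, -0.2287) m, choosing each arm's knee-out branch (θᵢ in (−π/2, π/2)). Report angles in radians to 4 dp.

θ₁ = 0.6108, θ₂ = 1.3964, θ₃ = 0.1748

φ1=0.0° → target in arm frame (0.0334, -0.1234)
  e−x'=0.1666;  (l²−L²−(e−x')²−y'²−z²)/2L = 0.0053
  √(A²+B²)=0.2829;  θ1 = -0.9412+1.5520 ≈ 0.6108
rotate P by −φ2: (-0.1236, 0.0328, -0.2287)
  e−x'=0.3236;  (l²−L²−(e−x')²−y'²−z²)/2L = -0.1691
  γ=atan2(-0.2287,0.3236)=-0.6153;  ψ=arccos(-0.4268)=2.0117;  θ2=γ+ψ≈1.3964
φ3=240.0° → target in arm frame (0.0902, 0.0906)
  A cos θ + B sin θ = C:  0.1098·cos θ + -0.2287·sin θ = 0.0684
  γ=atan2(-0.2287,0.1098)=-1.1231;  ψ=arccos(0.2696)=1.2979;  θ3=γ+ψ≈0.1748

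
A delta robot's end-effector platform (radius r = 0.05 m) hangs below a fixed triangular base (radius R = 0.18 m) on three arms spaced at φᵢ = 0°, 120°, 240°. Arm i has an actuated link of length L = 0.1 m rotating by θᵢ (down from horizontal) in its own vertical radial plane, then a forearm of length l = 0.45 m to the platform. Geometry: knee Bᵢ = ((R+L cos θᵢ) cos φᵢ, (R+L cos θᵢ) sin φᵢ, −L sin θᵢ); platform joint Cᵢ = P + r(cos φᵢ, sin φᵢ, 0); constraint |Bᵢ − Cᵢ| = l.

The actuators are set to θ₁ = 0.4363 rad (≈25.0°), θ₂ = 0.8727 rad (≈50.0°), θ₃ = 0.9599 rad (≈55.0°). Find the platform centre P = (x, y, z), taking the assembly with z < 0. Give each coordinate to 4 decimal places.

(0.0668, 0.0109, -0.4650)

arm 1 at φ=0.0°: ρ1 = 0.2206;  O1 = (0.2206, 0.0000, -0.0423)
O2 = (0.1943·cos120.0°, 0.1943·sin120.0°, -0.0766) = (-0.0971, 0.1682, -0.0766)
O3 = (0.1874·cos240.0°, 0.1874·sin240.0°, -0.0819) = (-0.0937, -0.1623, -0.0819)
|O₂|²−|O₁|² = -0.0069;  |O₃|²−|O₁|² = -0.0087
[-0.6355 0.3365 -0.0687]·P = -0.0069;  [-0.6286 -0.3245 -0.0793]·P = -0.0087
Cramer: x(z) = 0.0123-0.1172z;  y(z) = 0.0028-0.0173z
into |P−O₁|² = l²: 1.0140z² + 0.1333z + -0.1573 = 0;  Δ = 0.6558;  z = -0.4650 or 0.3336 → z<0 root = -0.4650
x = 0.0668, y = 0.0109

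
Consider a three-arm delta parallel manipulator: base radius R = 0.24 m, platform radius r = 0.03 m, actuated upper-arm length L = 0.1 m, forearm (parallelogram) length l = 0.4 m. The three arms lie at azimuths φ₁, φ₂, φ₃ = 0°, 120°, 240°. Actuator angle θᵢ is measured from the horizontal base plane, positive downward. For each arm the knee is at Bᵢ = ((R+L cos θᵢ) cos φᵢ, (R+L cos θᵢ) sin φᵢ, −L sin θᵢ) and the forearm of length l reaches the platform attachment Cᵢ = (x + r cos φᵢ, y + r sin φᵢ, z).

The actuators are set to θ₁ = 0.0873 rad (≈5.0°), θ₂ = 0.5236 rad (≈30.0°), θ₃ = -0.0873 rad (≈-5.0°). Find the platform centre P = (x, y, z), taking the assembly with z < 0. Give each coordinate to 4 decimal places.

(0.0104, -0.0357, -0.2718)

arm 1 at φ=0.0°: (R−r)+L cos θ1 = 0.3096;  O1 = (0.3096, 0.0000, -0.0087)
arm 2 at φ=120.0°: (R−r)+L cos θ2 = 0.2966;  O2 = (-0.1483, 0.2569, -0.0500)
O3 = (0.3096·cos240.0°, 0.3096·sin240.0°, 0.0087) = (-0.1548, -0.2681, 0.0087)
subtract pairs → two planes through P
plane₁₂: -0.9158x+0.5137y+-0.0826z = -0.0055
det = 0.9683;  x = 0.0030+-0.0272z,  y = -0.0052+0.1122z
sphere 1 gives Az²+Bz+C=0 with A=1.0133, B=0.0330, C=-0.0659;  B²−4AC=0.2682;  roots -0.2718, 0.2393;  negative root z = -0.2718
x = 0.0104, y = -0.0357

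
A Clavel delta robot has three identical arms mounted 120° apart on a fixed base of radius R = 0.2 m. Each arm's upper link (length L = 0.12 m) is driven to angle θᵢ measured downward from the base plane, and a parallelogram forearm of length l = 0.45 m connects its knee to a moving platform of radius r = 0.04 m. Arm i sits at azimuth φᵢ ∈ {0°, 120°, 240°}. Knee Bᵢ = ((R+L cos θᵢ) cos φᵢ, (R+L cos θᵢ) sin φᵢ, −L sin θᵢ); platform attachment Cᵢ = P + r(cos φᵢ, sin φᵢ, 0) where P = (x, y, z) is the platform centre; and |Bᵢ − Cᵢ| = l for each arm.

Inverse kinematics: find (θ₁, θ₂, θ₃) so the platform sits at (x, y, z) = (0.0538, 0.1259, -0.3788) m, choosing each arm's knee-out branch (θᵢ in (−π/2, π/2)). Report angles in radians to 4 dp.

arm 1 (φ=0.0°): x'=0.0538, y'=0.1259
  e−x'=0.1062;  (l²−L²−(e−x')²−y'²−z²)/2L = 0.0728
  γ=atan2(-0.3788,0.1062)=-1.2975;  ψ=arccos(0.1851)=1.3846;  θ1=γ+ψ≈0.0871
arm 2 (φ=120.0°): x'=0.0821, y'=-0.1095
  A cos θ + B sin θ = C:  0.0779·cos θ + -0.3788·sin θ = 0.1106
  √(A²+B²)=0.3867;  θ2 = -1.3681+1.2807 ≈ -0.0873
φ3=240.0° → target in arm frame (-0.1359, -0.0164)
  A cos θ + B sin θ = C:  0.2959·cos θ + -0.3788·sin θ = -0.1801
  γ=atan2(-0.3788,0.2959)=-0.9076;  ψ=arccos(-0.3747)=1.9549;  θ3=γ+ψ≈1.0473

θ₁ = 0.0871, θ₂ = -0.0873, θ₃ = 1.0473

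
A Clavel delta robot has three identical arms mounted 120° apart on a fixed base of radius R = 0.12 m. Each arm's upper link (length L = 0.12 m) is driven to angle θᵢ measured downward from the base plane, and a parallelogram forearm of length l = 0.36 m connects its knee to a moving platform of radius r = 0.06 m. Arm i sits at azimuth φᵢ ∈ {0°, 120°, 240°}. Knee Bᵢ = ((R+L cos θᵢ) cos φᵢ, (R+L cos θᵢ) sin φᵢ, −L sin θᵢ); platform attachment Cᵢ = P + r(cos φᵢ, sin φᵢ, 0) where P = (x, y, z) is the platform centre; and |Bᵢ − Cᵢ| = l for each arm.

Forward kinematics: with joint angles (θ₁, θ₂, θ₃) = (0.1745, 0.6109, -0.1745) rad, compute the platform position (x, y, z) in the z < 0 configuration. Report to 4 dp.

φ1=0.0°: virtual centre (0.1782, 0.0000, -0.0208), radius l
arm 2 at φ=120.0°: e+L cos θ2 = 0.1583;  O2 = (-0.0791, 0.1371, -0.0688)
φ3=240.0°: virtual centre (-0.0891, -0.1543, 0.0208), radius l
eliminate P² terms by subtracting sphere 1 from 2 and 3
plane₁₂: -0.5147x+0.2742y+-0.0960z = -0.0024
Cramer: x(z) = 0.0024-0.0222z;  y(z) = -0.0042+0.3085z
sphere 1 gives Az²+Bz+C=0 with A=1.0956, B=0.0469, C=-0.0983;  B²−4AC=0.4328;  roots -0.3216, 0.2788;  negative root z = -0.3216
x = 0.0095, y = -0.1034

(0.0095, -0.1034, -0.3216)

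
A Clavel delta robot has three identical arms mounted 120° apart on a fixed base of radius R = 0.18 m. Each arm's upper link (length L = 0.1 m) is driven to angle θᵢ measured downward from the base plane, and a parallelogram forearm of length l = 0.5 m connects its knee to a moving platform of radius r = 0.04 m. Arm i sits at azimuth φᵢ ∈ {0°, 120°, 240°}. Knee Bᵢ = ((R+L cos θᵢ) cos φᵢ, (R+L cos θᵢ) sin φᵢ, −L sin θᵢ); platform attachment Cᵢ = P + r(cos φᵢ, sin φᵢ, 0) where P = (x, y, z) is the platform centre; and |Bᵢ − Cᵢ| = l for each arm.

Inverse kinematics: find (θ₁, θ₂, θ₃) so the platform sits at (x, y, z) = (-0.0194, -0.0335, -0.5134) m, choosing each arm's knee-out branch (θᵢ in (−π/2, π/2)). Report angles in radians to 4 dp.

θ₁ = 0.7859, θ₂ = 0.7855, θ₃ = 0.5240

rotate P by −φ1: (-0.0194, -0.0335, -0.5134)
  A=0.1594, B=-0.5134, C=(l²−L²−A²−y'²−z²)/(2L)=-0.2506
  γ=atan2(-0.5134,0.1594)=-1.2698;  ψ=arccos(-0.4661)=2.0556;  θ1=γ+ψ≈0.7859
arm 2 (φ=120.0°): x'=-0.0193, y'=0.0336
  A=0.1593, B=-0.5134, C=(l²−L²−A²−y'²−z²)/(2L)=-0.2504
  θ2 = atan2(B,A) + arccos(C/0.5375) = 0.7855
arm 3 (φ=240.0°): x'=0.0387, y'=-0.0001
  e−x'=0.1013;  (l²−L²−(e−x')²−y'²−z²)/2L = -0.1692
  θ3 = atan2(B,A) + arccos(C/0.5233) = 0.5240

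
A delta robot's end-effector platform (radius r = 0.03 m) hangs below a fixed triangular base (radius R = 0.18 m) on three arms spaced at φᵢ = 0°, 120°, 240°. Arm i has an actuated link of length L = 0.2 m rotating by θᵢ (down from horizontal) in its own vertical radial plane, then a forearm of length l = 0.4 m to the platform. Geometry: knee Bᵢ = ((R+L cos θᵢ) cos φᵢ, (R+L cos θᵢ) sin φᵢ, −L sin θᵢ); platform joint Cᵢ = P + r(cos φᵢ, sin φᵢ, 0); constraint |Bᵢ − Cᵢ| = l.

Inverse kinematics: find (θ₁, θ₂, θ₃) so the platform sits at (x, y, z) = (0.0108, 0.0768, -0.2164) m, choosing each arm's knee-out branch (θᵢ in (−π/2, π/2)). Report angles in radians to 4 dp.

rotate P by −φ1: (0.0108, 0.0768, -0.2164)
  e−x'=0.1392;  (l²−L²−(e−x')²−y'²−z²)/2L = 0.1197
  γ=atan2(-0.2164,0.1392)=-0.9992;  ψ=arccos(0.4654)=1.0867;  θ1=γ+ψ≈0.0876
rotate P by −φ2: (0.0611, -0.0478, -0.2164)
  A=0.0889, B=-0.2164, C=(l²−L²−A²−y'²−z²)/(2L)=0.1575
  γ=atan2(-0.2164,0.0889)=-1.1810;  ψ=arccos(0.6731)=0.8324;  θ2=γ+ψ≈-0.3487
arm 3 (φ=240.0°): x'=-0.0719, y'=-0.0290
  e−x'=0.2219;  (l²−L²−(e−x')²−y'²−z²)/2L = 0.0577
  √(A²+B²)=0.3100;  θ3 = -0.7728+1.3835 ≈ 0.6107

θ₁ = 0.0876, θ₂ = -0.3487, θ₃ = 0.6107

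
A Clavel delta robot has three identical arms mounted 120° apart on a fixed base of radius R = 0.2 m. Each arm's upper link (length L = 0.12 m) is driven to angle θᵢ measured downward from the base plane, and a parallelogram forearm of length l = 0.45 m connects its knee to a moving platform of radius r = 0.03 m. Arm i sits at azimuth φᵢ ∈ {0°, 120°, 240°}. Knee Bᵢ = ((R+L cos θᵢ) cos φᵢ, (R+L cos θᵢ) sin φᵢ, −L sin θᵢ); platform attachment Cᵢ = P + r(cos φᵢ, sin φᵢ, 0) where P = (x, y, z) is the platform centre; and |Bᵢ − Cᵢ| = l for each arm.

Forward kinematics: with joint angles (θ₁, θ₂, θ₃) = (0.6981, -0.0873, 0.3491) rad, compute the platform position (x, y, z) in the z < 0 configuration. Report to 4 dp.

(-0.0680, 0.0414, -0.3804)

arm 1 at φ=0.0°: ρ1 = 0.2619;  centre 1 = (0.2619, 0.0000, -0.0771)
centre 2 = (0.2895·cos120.0°, 0.2895·sin120.0°, 0.0105) = (-0.1448, 0.2508, 0.0105)
φ3=240.0°: virtual centre (-0.1414, -0.2449, -0.0410), radius l
subtract pairs → two planes through P
[-0.8134 0.5015 0.1752]·P = 0.0094;  [-0.8066 -0.4898 0.0722]·P = 0.0071
Cramer: x(z) = -0.0102+0.1519z;  y(z) = 0.0023-0.1029z
sphere 1 gives Az²+Bz+C=0 with A=1.0337, B=0.0711, C=-0.1225;  B²−4AC=0.5116;  roots -0.3804, 0.3116;  negative root z = -0.3804
x = -0.0680, y = 0.0414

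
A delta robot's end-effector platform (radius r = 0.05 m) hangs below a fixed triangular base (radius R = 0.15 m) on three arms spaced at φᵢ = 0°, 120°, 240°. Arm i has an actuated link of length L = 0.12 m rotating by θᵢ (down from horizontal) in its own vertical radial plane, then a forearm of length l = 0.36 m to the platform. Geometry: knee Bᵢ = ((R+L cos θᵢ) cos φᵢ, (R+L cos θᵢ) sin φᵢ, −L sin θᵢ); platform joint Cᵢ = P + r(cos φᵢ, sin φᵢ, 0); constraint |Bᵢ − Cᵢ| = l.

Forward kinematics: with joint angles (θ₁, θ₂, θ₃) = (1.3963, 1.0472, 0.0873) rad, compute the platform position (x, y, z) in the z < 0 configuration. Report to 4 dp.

(-0.1209, -0.1099, -0.3612)

arm 1 at φ=0.0°: (R−r)+L cos θ1 = 0.1208;  O1 = (0.1208, 0.0000, -0.1182)
arm 2 at φ=120.0°: (R−r)+L cos θ2 = 0.1600;  O2 = (-0.0800, 0.1386, -0.1039)
arm 3 at φ=240.0°: (R−r)+L cos θ3 = 0.2195;  O3 = (-0.1098, -0.1901, -0.0105)
subtract pairs → two planes through P
linear system: -0.4017x+0.2771y = 0.0078−0.0285z; -0.4612x+-0.3803y = 0.0197−0.2154z
Cramer: x(z) = -0.0301+0.2514z;  y(z) = -0.0154+0.2616z
into |P−O₁|² = l²: 1.1316z² + 0.1524z + -0.0926 = 0;  Δ = 0.4424;  z = -0.3612 or 0.2266 → z<0 root = -0.3612
x = -0.1209, y = -0.1099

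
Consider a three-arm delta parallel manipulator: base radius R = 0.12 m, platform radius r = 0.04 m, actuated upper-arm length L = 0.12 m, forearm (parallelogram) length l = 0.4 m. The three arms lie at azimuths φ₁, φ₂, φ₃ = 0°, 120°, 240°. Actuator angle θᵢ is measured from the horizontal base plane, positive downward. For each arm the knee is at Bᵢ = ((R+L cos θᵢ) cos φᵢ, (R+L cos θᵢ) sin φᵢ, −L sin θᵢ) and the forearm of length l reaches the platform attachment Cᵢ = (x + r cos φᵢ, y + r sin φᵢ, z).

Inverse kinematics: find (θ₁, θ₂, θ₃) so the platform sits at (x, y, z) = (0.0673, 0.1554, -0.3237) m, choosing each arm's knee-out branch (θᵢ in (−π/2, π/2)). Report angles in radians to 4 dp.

φ1=0.0° → target in arm frame (0.0673, 0.1554)
  A=0.0127, B=-0.3237, C=(l²−L²−A²−y'²−z²)/(2L)=0.0688
  √(A²+B²)=0.3239;  θ1 = -1.5316+1.3568 ≈ -0.1747
rotate P by −φ2: (0.1009, -0.1360, -0.3237)
  A cos θ + B sin θ = C:  -0.0209·cos θ + -0.3237·sin θ = 0.0912
  γ=atan2(-0.3237,-0.0209)=-1.6354;  ψ=arccos(0.2812)=1.2858;  θ2=γ+ψ≈-0.3496
rotate P by −φ3: (-0.1682, -0.0194, -0.3237)
  A cos θ + B sin θ = C:  0.2482·cos θ + -0.3237·sin θ = -0.0882
  γ=atan2(-0.3237,0.2482)=-0.9166;  ψ=arccos(-0.2163)=1.7888;  θ3=γ+ψ≈0.8722

θ₁ = -0.1747, θ₂ = -0.3496, θ₃ = 0.8722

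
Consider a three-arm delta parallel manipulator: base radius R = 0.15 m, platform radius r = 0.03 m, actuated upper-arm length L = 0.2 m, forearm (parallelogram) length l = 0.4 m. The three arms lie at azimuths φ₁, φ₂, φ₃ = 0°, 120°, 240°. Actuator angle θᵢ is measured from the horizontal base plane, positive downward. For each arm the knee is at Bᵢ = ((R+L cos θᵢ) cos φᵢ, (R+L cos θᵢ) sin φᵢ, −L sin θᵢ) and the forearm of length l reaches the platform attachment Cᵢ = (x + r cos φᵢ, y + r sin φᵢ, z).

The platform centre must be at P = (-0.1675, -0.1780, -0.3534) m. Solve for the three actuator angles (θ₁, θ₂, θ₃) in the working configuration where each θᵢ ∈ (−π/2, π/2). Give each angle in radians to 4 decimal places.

θ₁ = 1.3962, θ₂ = 1.1345, θ₃ = -0.1743

arm 1 (φ=0.0°): x'=-0.1675, y'=-0.1780
  A=0.2875, B=-0.3534, C=(l²−L²−A²−y'²−z²)/(2L)=-0.2981
  √(A²+B²)=0.4556;  θ1 = -0.8879+2.2840 ≈ 1.3962
rotate P by −φ2: (-0.0704, 0.2341, -0.3534)
  A=0.1904, B=-0.3534, C=(l²−L²−A²−y'²−z²)/(2L)=-0.2398
  √(A²+B²)=0.4014;  θ2 = -1.0766+2.2111 ≈ 1.1345
rotate P by −φ3: (0.2379, -0.0561, -0.3534)
  A cos θ + B sin θ = C:  -0.1179·cos θ + -0.3534·sin θ = -0.0548
  γ=atan2(-0.3534,-0.1179)=-1.8928;  ψ=arccos(-0.1472)=1.7185;  θ3=γ+ψ≈-0.1743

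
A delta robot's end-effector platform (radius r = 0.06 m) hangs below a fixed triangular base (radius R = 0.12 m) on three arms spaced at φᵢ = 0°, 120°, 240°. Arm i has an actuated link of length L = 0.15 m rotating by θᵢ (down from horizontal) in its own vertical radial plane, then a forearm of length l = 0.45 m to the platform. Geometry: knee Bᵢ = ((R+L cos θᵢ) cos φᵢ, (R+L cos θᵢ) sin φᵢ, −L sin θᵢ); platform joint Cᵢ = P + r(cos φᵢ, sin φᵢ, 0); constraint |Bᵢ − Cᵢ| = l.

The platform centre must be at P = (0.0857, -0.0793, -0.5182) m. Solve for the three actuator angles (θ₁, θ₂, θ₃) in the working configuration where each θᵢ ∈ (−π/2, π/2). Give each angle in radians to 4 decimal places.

φ1=0.0° → target in arm frame (0.0857, -0.0793)
  e−x'=-0.0257;  (l²−L²−(e−x')²−y'²−z²)/2L = -0.3183
  γ=atan2(-0.5182,-0.0257)=-1.6204;  ψ=arccos(-0.6134)=2.2312;  θ1=γ+ψ≈0.6108
φ2=120.0° → target in arm frame (-0.1115, -0.0346)
  A cos θ + B sin θ = C:  0.1715·cos θ + -0.5182·sin θ = -0.3972
  √(A²+B²)=0.5459;  θ2 = -1.2511+2.3856 ≈ 1.1345
arm 3 (φ=240.0°): x'=0.0258, y'=0.1139
  A=0.0342, B=-0.5182, C=(l²−L²−A²−y'²−z²)/(2L)=-0.3422
  √(A²+B²)=0.5193;  θ3 = -1.5049+2.2902 ≈ 0.7853

θ₁ = 0.6108, θ₂ = 1.1345, θ₃ = 0.7853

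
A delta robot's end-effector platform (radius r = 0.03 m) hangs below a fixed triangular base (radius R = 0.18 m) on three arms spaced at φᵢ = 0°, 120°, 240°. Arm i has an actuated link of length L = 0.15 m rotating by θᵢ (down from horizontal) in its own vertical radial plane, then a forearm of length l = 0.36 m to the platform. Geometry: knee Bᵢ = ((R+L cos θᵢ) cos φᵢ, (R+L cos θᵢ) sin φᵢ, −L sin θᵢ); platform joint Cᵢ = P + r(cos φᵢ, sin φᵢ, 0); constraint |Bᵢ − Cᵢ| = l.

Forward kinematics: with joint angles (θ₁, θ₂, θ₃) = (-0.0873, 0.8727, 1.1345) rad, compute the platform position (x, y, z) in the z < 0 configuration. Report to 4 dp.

φ1=0.0°: virtual centre (0.2994, 0.0000, 0.0131), radius l
φ2=120.0°: virtual centre (-0.1232, 0.2134, -0.1149), radius l
arm 3 at φ=240.0°: ρ3 = 0.2134;  S3 = (-0.1067, -0.1848, -0.1359)
|S₂|²−|S₁|² = -0.0159;  |S₃|²−|S₁|² = -0.0258
plane₁₂: -0.8453x+0.4268y+-0.2560z = -0.0159
Cramer: x(z) = 0.0256-0.3366z;  y(z) = 0.0135-0.0668z
into |P−S₁|² = l²: 1.1177z² + 0.1563z + -0.0543 = 0;  Δ = 0.2671;  z = -0.3011 or 0.1613 → z<0 root = -0.3011
x = 0.1270, y = 0.0336

(0.1270, 0.0336, -0.3011)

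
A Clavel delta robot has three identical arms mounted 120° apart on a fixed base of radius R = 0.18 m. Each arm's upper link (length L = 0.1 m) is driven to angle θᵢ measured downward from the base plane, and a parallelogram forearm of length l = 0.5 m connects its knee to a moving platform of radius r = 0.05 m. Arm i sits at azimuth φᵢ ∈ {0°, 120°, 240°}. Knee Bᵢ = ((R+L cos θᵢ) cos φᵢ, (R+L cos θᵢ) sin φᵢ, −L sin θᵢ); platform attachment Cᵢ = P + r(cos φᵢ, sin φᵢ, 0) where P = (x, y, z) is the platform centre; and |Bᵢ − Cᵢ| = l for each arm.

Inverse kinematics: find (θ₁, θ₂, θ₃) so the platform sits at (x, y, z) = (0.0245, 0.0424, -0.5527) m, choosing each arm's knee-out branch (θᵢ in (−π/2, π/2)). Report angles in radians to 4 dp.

rotate P by −φ1: (0.0245, 0.0424, -0.5527)
  e−x'=0.1055;  (l²−L²−(e−x')²−y'²−z²)/2L = -0.3920
  γ=atan2(-0.5527,0.1055)=-1.3822;  ψ=arccos(-0.6967)=2.3416;  θ1=γ+ψ≈0.9594
φ2=120.0° → target in arm frame (0.0245, -0.0424)
  A=0.1055, B=-0.5527, C=(l²−L²−A²−y'²−z²)/(2L)=-0.3921
  √(A²+B²)=0.5627;  θ2 = -1.3821+2.3417 ≈ 0.9596
rotate P by −φ3: (-0.0490, 0.0000, -0.5527)
  e−x'=0.1790;  (l²−L²−(e−x')²−y'²−z²)/2L = -0.4875
  θ3 = atan2(B,A) + arccos(C/0.5810) = 1.3090

θ₁ = 0.9594, θ₂ = 0.9596, θ₃ = 1.3090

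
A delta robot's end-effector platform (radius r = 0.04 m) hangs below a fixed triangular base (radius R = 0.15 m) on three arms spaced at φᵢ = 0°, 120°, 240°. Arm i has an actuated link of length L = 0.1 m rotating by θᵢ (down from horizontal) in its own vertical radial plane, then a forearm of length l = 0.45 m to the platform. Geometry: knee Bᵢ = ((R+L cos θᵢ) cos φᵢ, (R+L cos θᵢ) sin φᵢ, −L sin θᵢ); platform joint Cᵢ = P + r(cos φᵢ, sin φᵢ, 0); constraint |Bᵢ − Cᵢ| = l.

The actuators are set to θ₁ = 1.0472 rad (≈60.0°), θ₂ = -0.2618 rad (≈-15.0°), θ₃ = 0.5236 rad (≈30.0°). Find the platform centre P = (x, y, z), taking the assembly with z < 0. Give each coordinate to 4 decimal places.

φ1=0.0°: virtual centre (0.1600, 0.0000, -0.0866), radius l
centre 2 = (0.2066·cos120.0°, 0.2066·sin120.0°, 0.0259) = (-0.1033, 0.1789, 0.0259)
centre 3 = (0.1966·cos240.0°, 0.1966·sin240.0°, -0.0500) = (-0.0983, -0.1703, -0.0500)
eliminate P² terms by subtracting sphere 1 from 2 and 3
linear system: -0.5266x+0.3578y = 0.0103−0.2250z; -0.5166x+-0.3405y = 0.0081−0.0732z
det = 0.3642;  x = -0.0175+0.2823z,  y = 0.0029+-0.2133z
into |P−centre ₁|² = l²: 1.1252z² + 0.0718z + -0.1635 = 0;  Δ = 0.7410;  z = -0.4144 or 0.3506 → z<0 root = -0.4144
x = -0.1345, y = 0.0913

(-0.1345, 0.0913, -0.4144)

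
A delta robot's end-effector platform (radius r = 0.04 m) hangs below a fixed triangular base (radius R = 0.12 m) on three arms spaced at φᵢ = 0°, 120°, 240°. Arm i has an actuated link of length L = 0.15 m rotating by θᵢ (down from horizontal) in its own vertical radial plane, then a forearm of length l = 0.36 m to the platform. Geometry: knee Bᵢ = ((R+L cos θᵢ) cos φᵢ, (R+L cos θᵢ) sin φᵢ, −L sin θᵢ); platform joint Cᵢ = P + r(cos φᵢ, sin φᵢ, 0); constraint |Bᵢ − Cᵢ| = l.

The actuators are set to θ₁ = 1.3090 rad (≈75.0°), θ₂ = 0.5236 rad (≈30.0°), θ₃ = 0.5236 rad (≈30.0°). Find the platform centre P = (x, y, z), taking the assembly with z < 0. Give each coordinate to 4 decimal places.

O1 = (0.1188·cos0.0°, 0.1188·sin0.0°, -0.1449) = (0.1188, 0.0000, -0.1449)
O2 = (0.2099·cos120.0°, 0.2099·sin120.0°, -0.0750) = (-0.1050, 0.1818, -0.0750)
φ3=240.0°: virtual centre (-0.1050, -0.1818, -0.0750), radius l
eliminate P² terms by subtracting sphere 1 from 2 and 3
plane₁₂: -0.4475x+0.3636y+0.1398z = 0.0146
Cramer: x(z) = -0.0326+0.3123z;  y(z) = 0.0000-0.0000z
quadratic in z: (1.0975)z²+(0.1952)z+(-0.0857)=0, √Δ=0.6437 → z ∈ {-0.3822, 0.2043}; z = -0.3822 (taking z<0)
x = -0.1519, y = 0.0000

(-0.1519, 0.0000, -0.3822)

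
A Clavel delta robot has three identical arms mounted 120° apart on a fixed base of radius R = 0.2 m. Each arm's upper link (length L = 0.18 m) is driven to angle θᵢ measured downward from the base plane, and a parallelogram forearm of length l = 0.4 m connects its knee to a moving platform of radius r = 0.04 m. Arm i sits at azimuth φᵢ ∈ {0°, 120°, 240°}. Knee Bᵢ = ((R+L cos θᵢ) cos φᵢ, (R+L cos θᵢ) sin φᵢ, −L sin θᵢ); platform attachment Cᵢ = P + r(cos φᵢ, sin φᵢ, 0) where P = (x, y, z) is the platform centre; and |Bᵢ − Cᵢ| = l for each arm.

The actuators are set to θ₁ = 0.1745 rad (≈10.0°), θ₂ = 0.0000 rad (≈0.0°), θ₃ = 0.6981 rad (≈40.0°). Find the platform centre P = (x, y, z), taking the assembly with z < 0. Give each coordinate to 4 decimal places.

(0.0228, 0.0693, -0.2686)

arm 1 at φ=0.0°: e+L cos θ1 = 0.3373;  S1 = (0.3373, 0.0000, -0.0313)
φ2=120.0°: virtual centre (-0.1700, 0.2944, 0.0000), radius l
φ3=240.0°: virtual centre (-0.1489, -0.2580, -0.1157), radius l
|S₂|²−|S₁|² = 0.0009;  |S₃|²−|S₁|² = -0.0126
linear system: -1.0145x+0.5889y = 0.0009−0.0625z; -0.9724x+-0.5160y = -0.0126−-0.1689z
Cramer: x(z) = 0.0064-0.0613z;  y(z) = 0.0124-0.2118z
into |P−S₁|² = l²: 1.0486z² + 0.0978z + -0.0494 = 0;  Δ = 0.2166;  z = -0.2686 or 0.1753 → z<0 root = -0.2686
x = 0.0228, y = 0.0693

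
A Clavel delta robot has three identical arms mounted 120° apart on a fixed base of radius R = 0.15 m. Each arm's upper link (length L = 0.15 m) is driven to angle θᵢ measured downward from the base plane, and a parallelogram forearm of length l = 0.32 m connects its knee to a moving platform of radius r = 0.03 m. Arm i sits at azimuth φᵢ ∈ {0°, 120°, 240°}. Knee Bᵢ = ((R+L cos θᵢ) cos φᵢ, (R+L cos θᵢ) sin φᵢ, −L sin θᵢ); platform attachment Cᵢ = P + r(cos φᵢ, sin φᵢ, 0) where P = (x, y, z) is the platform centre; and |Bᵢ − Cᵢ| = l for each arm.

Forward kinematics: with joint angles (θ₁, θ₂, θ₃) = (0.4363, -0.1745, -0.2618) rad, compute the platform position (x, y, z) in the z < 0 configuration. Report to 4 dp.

centre 1 = (0.2559·cos0.0°, 0.2559·sin0.0°, -0.0634) = (0.2559, 0.0000, -0.0634)
φ2=120.0°: virtual centre (-0.1339, 0.2319, 0.0260), radius l
centre 3 = (0.2649·cos240.0°, 0.2649·sin240.0°, 0.0388) = (-0.1324, -0.2294, 0.0388)
eliminate P² terms by subtracting sphere 1 from 2 and 3
linear system: -0.7796x+0.4637y = 0.0028−0.1789z; -0.7768x+-0.4588y = 0.0021−0.2044z
Cramer: x(z) = -0.0032+0.2464z;  y(z) = 0.0007+0.0285z
into |P−centre ₁|² = l²: 1.0615z² + -0.0009z + -0.0312 = 0;  Δ = 0.1326;  z = -0.1711 or 0.1719 → z<0 root = -0.1711
x = -0.0453, y = -0.0041

(-0.0453, -0.0041, -0.1711)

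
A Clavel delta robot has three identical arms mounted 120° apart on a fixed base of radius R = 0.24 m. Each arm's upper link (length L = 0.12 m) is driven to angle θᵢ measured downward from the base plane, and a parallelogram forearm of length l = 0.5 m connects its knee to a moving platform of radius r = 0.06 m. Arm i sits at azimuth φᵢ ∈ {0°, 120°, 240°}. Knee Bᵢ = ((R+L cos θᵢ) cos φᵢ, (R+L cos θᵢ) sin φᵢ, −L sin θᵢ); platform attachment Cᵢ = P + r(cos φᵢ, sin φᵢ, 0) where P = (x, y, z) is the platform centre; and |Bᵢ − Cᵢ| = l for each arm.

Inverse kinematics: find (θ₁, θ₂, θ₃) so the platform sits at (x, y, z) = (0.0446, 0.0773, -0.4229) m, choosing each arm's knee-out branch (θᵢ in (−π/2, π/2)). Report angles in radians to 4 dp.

arm 1 (φ=0.0°): x'=0.0446, y'=0.0773
  A=0.1354, B=-0.4229, C=(l²−L²−A²−y'²−z²)/(2L)=0.1352
  γ=atan2(-0.4229,0.1354)=-1.2609;  ψ=arccos(0.3045)=1.2614;  θ1=γ+ψ≈0.0005
rotate P by −φ2: (0.0446, -0.0773, -0.4229)
  e−x'=0.1354;  (l²−L²−(e−x')²−y'²−z²)/2L = 0.1353
  γ=atan2(-0.4229,0.1354)=-1.2610;  ψ=arccos(0.3046)=1.2613;  θ2=γ+ψ≈0.0002
rotate P by −φ3: (-0.0892, 0.0000, -0.4229)
  e−x'=0.2692;  (l²−L²−(e−x')²−y'²−z²)/2L = -0.0656
  √(A²+B²)=0.5013;  θ3 = -1.0039+1.7020 ≈ 0.6981

θ₁ = 0.0005, θ₂ = 0.0002, θ₃ = 0.6981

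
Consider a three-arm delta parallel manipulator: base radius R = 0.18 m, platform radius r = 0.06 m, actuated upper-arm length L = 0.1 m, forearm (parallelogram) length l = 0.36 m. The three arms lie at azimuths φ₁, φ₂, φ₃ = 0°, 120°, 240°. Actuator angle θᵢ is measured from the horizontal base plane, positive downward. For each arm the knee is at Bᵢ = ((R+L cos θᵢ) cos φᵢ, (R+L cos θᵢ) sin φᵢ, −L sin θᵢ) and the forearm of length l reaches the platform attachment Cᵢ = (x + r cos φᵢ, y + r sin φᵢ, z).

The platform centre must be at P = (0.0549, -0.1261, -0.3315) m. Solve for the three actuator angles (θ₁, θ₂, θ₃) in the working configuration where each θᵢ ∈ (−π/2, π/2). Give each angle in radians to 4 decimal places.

rotate P by −φ1: (0.0549, -0.1261, -0.3315)
  A cos θ + B sin θ = C:  0.0651·cos θ + -0.3315·sin θ = -0.0522
  γ=atan2(-0.3315,0.0651)=-1.3769;  ψ=arccos(-0.1544)=1.7258;  θ1=γ+ψ≈0.3489
rotate P by −φ2: (-0.1367, 0.0155, -0.3315)
  A=0.2567, B=-0.3315, C=(l²−L²−A²−y'²−z²)/(2L)=-0.2820
  θ2 = atan2(B,A) + arccos(C/0.4192) = 1.3967
rotate P by −φ3: (0.0818, 0.1106, -0.3315)
  A=0.0382, B=-0.3315, C=(l²−L²−A²−y'²−z²)/(2L)=-0.0199
  √(A²+B²)=0.3337;  θ3 = -1.4559+1.6306 ≈ 0.1746

θ₁ = 0.3489, θ₂ = 1.3967, θ₃ = 0.1746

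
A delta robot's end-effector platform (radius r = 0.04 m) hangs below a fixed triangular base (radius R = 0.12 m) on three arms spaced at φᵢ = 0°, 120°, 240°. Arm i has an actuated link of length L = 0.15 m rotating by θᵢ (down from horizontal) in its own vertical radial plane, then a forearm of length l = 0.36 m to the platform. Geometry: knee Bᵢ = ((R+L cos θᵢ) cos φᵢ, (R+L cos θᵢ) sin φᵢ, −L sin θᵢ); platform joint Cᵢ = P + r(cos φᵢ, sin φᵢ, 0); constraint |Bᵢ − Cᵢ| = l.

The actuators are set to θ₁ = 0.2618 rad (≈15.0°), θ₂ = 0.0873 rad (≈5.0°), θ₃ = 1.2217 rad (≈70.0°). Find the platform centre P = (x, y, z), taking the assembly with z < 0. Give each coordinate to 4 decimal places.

S1 = (0.2249·cos0.0°, 0.2249·sin0.0°, -0.0388) = (0.2249, 0.0000, -0.0388)
S2 = (0.2294·cos120.0°, 0.2294·sin120.0°, -0.0131) = (-0.1147, 0.1987, -0.0131)
S3 = (0.1313·cos240.0°, 0.1313·sin240.0°, -0.1410) = (-0.0657, -0.1137, -0.1410)
|S₂|²−|S₁|² = 0.0007;  |S₃|²−|S₁|² = -0.0150
[-0.6792 0.3974 0.0515]·P = 0.0007;  [-0.5811 -0.2274 -0.2043]·P = -0.0150
det = 0.3854;  x = 0.0150+-0.1802z,  y = 0.0275+-0.4376z
into |P−S₁|² = l²: 1.2240z² + 0.1292z + -0.0833 = 0;  Δ = 0.4245;  z = -0.3189 or 0.2134 → z<0 root = -0.3189
x = 0.0725, y = 0.1671

(0.0725, 0.1671, -0.3189)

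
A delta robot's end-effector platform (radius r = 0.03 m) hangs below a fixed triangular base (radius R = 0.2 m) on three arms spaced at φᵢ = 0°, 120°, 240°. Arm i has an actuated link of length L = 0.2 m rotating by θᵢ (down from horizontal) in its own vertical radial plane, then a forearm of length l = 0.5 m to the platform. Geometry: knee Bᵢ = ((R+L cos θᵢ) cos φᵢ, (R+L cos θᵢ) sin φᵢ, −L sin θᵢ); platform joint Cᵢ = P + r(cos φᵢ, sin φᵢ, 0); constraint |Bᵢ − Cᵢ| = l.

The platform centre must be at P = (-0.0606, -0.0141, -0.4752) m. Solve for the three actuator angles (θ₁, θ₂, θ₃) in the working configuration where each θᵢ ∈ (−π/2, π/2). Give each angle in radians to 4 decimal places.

arm 1 (φ=0.0°): x'=-0.0606, y'=-0.0141
  e−x'=0.2306;  (l²−L²−(e−x')²−y'²−z²)/2L = -0.1730
  γ=atan2(-0.4752,0.2306)=-1.1190;  ψ=arccos(-0.3275)=1.9044;  θ1=γ+ψ≈0.7854
arm 2 (φ=120.0°): x'=0.0181, y'=0.0595
  A=0.1519, B=-0.4752, C=(l²−L²−A²−y'²−z²)/(2L)=-0.1061
  θ2 = atan2(B,A) + arccos(C/0.4989) = 0.5237
rotate P by −φ3: (0.0425, -0.0454, -0.4752)
  A cos θ + B sin θ = C:  0.1275·cos θ + -0.4752·sin θ = -0.0853
  √(A²+B²)=0.4920;  θ3 = -1.3087+1.7451 ≈ 0.4364

θ₁ = 0.7854, θ₂ = 0.5237, θ₃ = 0.4364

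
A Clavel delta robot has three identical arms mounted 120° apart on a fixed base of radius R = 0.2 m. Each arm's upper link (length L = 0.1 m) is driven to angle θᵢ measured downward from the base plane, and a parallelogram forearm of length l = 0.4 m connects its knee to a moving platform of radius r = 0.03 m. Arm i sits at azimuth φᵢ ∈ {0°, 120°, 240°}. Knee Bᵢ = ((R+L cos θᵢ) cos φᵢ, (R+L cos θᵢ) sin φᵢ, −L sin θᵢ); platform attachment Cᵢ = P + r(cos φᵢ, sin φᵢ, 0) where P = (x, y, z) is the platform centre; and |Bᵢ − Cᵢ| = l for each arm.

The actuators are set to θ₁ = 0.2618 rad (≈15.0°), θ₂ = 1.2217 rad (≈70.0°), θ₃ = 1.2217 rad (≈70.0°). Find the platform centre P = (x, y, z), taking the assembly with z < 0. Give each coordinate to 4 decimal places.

(0.1008, 0.0000, -0.3899)

arm 1 at φ=0.0°: ρ1 = 0.2666;  S1 = (0.2666, 0.0000, -0.0259)
S2 = (0.2042·cos120.0°, 0.2042·sin120.0°, -0.0940) = (-0.1021, 0.1768, -0.0940)
φ3=240.0°: virtual centre (-0.1021, -0.1768, -0.0940), radius l
eliminate P² terms by subtracting sphere 1 from 2 and 3
[-0.7374 0.3537 -0.1362]·P = -0.0212;  [-0.7374 -0.3537 -0.1362]·P = -0.0212
Cramer: x(z) = 0.0288-0.1847z;  y(z) = 0.0000+0.0000z
quadratic in z: (1.0341)z²+(0.1396)z+(-0.1028)=0, √Δ=0.6668 → z ∈ {-0.3899, 0.2549}; z = -0.3899 (taking z<0)
x = 0.1008, y = 0.0000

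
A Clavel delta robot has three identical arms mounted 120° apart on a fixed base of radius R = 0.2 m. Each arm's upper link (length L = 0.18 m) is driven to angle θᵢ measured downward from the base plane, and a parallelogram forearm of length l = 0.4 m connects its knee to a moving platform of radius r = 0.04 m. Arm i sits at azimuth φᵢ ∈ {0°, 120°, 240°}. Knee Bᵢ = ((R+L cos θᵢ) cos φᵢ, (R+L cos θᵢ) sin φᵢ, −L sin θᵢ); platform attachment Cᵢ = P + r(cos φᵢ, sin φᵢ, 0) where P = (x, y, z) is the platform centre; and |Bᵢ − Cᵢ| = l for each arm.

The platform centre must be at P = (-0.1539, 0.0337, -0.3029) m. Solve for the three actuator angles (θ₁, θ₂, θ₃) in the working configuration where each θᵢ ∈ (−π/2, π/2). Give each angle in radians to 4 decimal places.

θ₁ = 1.2217, θ₂ = 0.0000, θ₃ = 0.3487

rotate P by −φ1: (-0.1539, 0.0337, -0.3029)
  A=0.3139, B=-0.3029, C=(l²−L²−A²−y'²−z²)/(2L)=-0.1773
  √(A²+B²)=0.4362;  θ1 = -0.7676+1.9893 ≈ 1.2217
φ2=120.0° → target in arm frame (0.1061, 0.1164)
  A=0.0539, B=-0.3029, C=(l²−L²−A²−y'²−z²)/(2L)=0.0539
  √(A²+B²)=0.3077;  θ2 = -1.3948+1.3948 ≈ 0.0000
rotate P by −φ3: (0.0478, -0.1501, -0.3029)
  A=0.1122, B=-0.3029, C=(l²−L²−A²−y'²−z²)/(2L)=0.0020
  √(A²+B²)=0.3230;  θ3 = -1.2159+1.5646 ≈ 0.3487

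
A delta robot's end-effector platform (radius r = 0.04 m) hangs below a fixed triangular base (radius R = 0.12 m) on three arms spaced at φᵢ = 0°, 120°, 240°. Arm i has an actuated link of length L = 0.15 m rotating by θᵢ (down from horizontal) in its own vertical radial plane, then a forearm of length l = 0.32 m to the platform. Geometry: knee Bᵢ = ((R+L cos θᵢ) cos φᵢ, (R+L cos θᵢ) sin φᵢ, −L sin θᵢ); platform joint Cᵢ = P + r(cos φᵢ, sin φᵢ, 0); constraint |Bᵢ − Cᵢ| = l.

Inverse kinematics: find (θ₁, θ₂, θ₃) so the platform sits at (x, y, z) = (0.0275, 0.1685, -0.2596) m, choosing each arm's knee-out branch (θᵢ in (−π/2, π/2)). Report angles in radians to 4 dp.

φ1=0.0° → target in arm frame (0.0275, 0.1685)
  e−x'=0.0525;  (l²−L²−(e−x')²−y'²−z²)/2L = -0.0621
  √(A²+B²)=0.2649;  θ1 = -1.3713+1.8076 ≈ 0.4364
rotate P by −φ2: (0.1322, -0.1081, -0.2596)
  A cos θ + B sin θ = C:  -0.0522·cos θ + -0.2596·sin θ = -0.0063
  θ2 = atan2(B,A) + arccos(C/0.2648) = -0.1745
φ3=240.0° → target in arm frame (-0.1597, -0.0604)
  A=0.2397, B=-0.2596, C=(l²−L²−A²−y'²−z²)/(2L)=-0.1620
  √(A²+B²)=0.3533;  θ3 = -0.8253+2.0470 ≈ 1.2217

θ₁ = 0.4364, θ₂ = -0.1745, θ₃ = 1.2217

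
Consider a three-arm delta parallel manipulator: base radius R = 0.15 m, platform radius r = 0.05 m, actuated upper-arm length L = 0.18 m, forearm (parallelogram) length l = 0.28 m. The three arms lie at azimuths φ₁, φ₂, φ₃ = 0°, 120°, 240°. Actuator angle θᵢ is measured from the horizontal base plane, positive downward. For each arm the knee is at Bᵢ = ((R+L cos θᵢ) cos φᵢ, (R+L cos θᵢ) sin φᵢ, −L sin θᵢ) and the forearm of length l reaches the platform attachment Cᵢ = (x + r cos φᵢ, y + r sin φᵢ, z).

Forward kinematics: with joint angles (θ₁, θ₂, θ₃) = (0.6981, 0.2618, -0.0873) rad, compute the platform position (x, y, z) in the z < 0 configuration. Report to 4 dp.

centre 1 = (0.2379·cos0.0°, 0.2379·sin0.0°, -0.1157) = (0.2379, 0.0000, -0.1157)
centre 2 = (0.2739·cos120.0°, 0.2739·sin120.0°, -0.0466) = (-0.1369, 0.2372, -0.0466)
φ3=240.0°: virtual centre (-0.1397, -0.2419, 0.0157), radius l
eliminate P² terms by subtracting sphere 1 from 2 and 3
[-0.7496 0.4744 0.1382]·P = 0.0072;  [-0.7551 -0.4838 0.2628]·P = 0.0083
det = 0.7209;  x = -0.0103+0.2657z,  y = -0.0011+0.1285z
into |P−centre ₁|² = l²: 1.0871z² + 0.0992z + -0.0034 = 0;  Δ = 0.0247;  z = -0.1180 or 0.0267 → z<0 root = -0.1180
x = -0.0416, y = -0.0162

(-0.0416, -0.0162, -0.1180)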